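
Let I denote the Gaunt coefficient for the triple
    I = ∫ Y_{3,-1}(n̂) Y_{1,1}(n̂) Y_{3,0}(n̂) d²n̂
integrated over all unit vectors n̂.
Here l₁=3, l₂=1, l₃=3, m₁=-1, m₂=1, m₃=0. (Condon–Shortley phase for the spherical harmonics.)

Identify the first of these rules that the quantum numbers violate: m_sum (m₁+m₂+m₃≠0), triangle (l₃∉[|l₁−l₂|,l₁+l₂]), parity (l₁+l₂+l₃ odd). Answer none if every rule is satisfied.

parity

azimuthal sum: -1 + 1 + 0 = 0  ✓
2 ≤ 3 ≤ 4 (triangle on l)  ✓
L = 3 + 1 + 3 = 7 (odd)  ✗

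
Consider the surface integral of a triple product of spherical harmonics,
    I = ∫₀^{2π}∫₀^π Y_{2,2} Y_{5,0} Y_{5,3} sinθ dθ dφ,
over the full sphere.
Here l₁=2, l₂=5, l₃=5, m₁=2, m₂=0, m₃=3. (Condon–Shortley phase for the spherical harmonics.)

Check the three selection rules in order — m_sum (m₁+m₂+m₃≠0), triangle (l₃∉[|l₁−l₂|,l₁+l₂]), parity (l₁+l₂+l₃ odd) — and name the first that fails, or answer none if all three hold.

m_sum

azimuthal sum: 2 + 0 + 3 = 5  ✗
3 ≤ 5 ≤ 7 (triangle on l)
L = 2 + 5 + 5 = 12 (even)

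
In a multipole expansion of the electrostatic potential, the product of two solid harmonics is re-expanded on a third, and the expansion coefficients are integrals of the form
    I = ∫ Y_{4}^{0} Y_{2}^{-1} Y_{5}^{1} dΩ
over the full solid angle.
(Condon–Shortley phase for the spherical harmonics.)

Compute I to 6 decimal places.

0.000000

Σlᵢ=11 odd — θ-integrand is odd under cosθ→−cosθ; I=0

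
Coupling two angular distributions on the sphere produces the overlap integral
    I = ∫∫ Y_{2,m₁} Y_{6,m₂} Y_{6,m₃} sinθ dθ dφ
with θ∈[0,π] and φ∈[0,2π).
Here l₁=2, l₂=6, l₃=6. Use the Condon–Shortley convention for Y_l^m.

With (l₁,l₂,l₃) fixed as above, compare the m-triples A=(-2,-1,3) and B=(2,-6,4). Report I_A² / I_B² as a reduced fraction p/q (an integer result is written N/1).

60/11

l's match ⇒ only the (l;m) 3-j factors differ between A and B.
A: triangle coeff Δ(2,6,6) = 1/90090; Σ_t [2,2]: t=2:+1/120960 = 1/120960; (3j)²=24/1001 [(2 6 6; -2 -1 3)], sign=-1
B: triangle coeff Δ(2,6,6) = 1/90090; Σ_t [0,0]: t=0:+1/14515200 = 1/14515200; (3j)²=2/455 [(2 6 6; 2 -6 4)], sign=+1
I_A²/I_B² = (24/1001)/(2/455) = 60/11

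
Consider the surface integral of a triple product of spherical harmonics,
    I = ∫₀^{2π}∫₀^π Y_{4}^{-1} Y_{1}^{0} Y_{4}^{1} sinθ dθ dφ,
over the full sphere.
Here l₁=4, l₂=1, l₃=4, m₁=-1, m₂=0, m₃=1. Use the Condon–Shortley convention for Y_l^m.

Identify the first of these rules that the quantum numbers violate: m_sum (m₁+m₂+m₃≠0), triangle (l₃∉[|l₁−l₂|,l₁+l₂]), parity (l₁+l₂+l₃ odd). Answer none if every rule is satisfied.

Σmᵢ = 0  ✓
l₃∈[|l₁−l₂|,l₁+l₂]=[3,5], have l₃=4  ✓
Σlᵢ = 9 ⇒ odd  ✗

parity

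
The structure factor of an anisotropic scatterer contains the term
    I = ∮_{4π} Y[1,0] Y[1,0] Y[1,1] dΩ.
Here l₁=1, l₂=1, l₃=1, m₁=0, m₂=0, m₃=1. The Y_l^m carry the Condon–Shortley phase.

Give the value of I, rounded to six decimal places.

0 + 0 + 1 = 1 ≠ 0: azimuthal integral kills it; I = 0

0.000000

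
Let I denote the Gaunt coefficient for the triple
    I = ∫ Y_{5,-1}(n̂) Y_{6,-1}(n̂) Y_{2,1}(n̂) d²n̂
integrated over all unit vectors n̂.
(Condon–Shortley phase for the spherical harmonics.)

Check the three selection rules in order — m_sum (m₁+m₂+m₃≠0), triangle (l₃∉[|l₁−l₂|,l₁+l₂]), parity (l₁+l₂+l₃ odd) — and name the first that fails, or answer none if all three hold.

azimuthal sum: -1 − 1 + 1 = -1  ✗
1 ≤ 2 ≤ 11 (triangle on l)
L = 5 + 6 + 2 = 13 (odd)

m_sum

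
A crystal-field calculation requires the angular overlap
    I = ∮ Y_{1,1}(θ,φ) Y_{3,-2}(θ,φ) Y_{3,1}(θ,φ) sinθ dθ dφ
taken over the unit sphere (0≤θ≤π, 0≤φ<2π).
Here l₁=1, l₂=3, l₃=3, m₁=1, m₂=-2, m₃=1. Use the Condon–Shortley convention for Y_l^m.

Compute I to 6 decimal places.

Σlᵢ=7 odd — θ-integrand is odd under cosθ→−cosθ; I=0

0.000000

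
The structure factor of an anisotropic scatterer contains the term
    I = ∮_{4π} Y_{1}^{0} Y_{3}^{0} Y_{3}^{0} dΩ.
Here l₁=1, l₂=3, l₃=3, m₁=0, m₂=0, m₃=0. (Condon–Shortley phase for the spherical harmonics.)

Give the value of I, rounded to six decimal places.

0.000000

Σlᵢ=7 odd — θ-integrand is odd under cosθ→−cosθ; I=0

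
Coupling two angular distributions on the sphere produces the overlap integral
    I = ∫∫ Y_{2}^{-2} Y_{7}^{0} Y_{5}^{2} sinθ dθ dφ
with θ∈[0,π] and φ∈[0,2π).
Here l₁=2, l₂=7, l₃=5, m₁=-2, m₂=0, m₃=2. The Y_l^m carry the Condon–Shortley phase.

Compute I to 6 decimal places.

0.067042

m-sum 0 ✓  L=14 even ✓  5≤5≤9 ✓
Π(2lᵢ+1) = 5×15×11 = 825
triangle coeff Δ(2,7,5) = 1/15015
Σ_t [2,2]: t=2:+1/57600 = 1/57600
(3j)²=21/715 [(2 7 5; 0 0 0)], sign=-1
Σ_t [4,4]: t=4:+1/725760 = 1/725760
(3j)²=1/429 [(2 7 5; -2 0 2)], sign=-1
⇒ 4πI² = 105/1859
I = (+1)√(105/1859/(4π)) = 0.06704247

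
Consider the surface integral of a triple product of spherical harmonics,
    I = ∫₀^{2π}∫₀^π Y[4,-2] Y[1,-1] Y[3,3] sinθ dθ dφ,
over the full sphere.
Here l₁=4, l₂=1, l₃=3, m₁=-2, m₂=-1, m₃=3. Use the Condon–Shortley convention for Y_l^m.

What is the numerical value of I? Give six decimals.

m-sum 0 ✓  L=8 even ✓  3≤3≤5 ✓
Π(2lᵢ+1) = 9×3×7 = 189
triangle coeff Δ(4,1,3) = 1/252
Σ_t [1,1]: t=1:−1/36 = -1/36
(3j)²=4/63 [(4 1 3; 0 0 0)], sign=+1
Σ_t [0,0]: t=0:+1/1440 = 1/1440
(3j)²=1/252 [(4 1 3; -2 -1 3)], sign=+1
⇒ 4πI² = 1/21
I = (+1)√(1/21/(4π)) = 0.06155813

0.061558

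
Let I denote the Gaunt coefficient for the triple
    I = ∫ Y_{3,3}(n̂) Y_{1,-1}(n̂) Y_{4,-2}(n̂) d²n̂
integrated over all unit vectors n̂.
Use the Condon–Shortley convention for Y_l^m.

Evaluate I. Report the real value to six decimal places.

Checks pass: Σm=0; 8 even; l₃=4∈[2,4].
(2·3+1)(2·1+1)(2·4+1) = 189
Δ: 0! 6! 2! / 9! → 1/252
sum: t=0:+1/36 = 1/36
3j²(3 1 4; 0 0 0) = Δ·Π!·Σ² = 4/63  (sign +1)
sum: t=0:+1/1440 = 1/1440
3j²(3 1 4; 3 -1 -2) = Δ·Π!·Σ² = 1/252  (sign +1)
combine: 4πI² = 189·4/63·1/252 = 1/21
take √, sign +1: I = 0.06155813

0.061558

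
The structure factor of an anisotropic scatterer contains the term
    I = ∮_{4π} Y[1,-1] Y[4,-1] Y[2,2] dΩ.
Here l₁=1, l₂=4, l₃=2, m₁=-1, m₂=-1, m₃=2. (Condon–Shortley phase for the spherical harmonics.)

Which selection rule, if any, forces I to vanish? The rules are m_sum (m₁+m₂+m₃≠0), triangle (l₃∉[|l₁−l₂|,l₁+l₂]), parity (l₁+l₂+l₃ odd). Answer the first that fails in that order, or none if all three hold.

triangle

Σmᵢ = 0  ✓
l₃∈[|l₁−l₂|,l₁+l₂]=[3,5], have l₃=2  ✗
Σlᵢ = 7 ⇒ odd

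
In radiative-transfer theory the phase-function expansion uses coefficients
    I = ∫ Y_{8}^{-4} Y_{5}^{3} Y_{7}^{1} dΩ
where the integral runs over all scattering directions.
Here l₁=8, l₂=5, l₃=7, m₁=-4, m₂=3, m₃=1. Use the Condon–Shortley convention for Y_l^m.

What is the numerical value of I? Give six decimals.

Rules hold: Σm=0, L=20 even, 3≤7≤13.
N = 17·11·15 = 2805
Δ = 6!·10!·4!/21! = 1/814773960
Racah Σ t=1..5: t=1:−1/87091200 t=2:+1/4976640 t=3:−1/2073600 t=4:+1/4976640 t=5:−1/87091200 = -1/9676800
⇒ 3j(8 5 7; 0 0 0)² = 360/46189, sgn +1
Racah Σ t=4..6: t=4:+1/92897280 t=5:−1/21772800 t=6:+1/49766400 = -1/66355200
⇒ 3j(8 5 7; -4 3 1)² = 63/8398, sgn -1
4πI² = N·(3j₀)²·(3jₘ)² = 170100/1037153
I = -1·√(0.164007/4π) = -0.11424200

-0.114242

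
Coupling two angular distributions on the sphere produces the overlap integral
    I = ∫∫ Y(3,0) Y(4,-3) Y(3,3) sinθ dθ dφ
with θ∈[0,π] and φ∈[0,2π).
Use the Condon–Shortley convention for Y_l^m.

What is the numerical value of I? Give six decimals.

0.203551

Rules hold: Σm=0, L=10 even, 1≤3≤7.
N = 7·9·7 = 441
Δ = 4!·2!·4!/11! = 1/34650
Racah Σ t=1..3: t=1:−1/72 t=2:+1/16 t=3:−1/72 = 5/144
⇒ 3j(3 4 3; 0 0 0)² = 2/77, sgn -1
Racah Σ t=1..1: t=1:−1/288 = -1/288
⇒ 3j(3 4 3; 0 -3 3)² = 1/22, sgn -1
4πI² = N·(3j₀)²·(3jₘ)² = 63/121
I = +1·√(0.520661/4π) = 0.20355073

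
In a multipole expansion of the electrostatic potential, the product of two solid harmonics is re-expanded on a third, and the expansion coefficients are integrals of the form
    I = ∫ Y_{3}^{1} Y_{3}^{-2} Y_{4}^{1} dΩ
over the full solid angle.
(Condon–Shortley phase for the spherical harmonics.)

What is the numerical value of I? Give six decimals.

0.145070

m-sum 0 ✓  L=10 even ✓  0≤4≤6 ✓
Π(2lᵢ+1) = 7×7×9 = 441
triangle coeff Δ(3,3,4) = 1/34650
Σ_t [0,2]: t=0:+1/72 t=1:−1/16 t=2:+1/72 = -5/144
(3j)²=2/77 [(3 3 4; 0 0 0)], sign=-1
Σ_t [0,1]: t=0:+1/48 t=1:−1/144 = 1/72
(3j)²=16/693 [(3 3 4; 1 -2 1)], sign=-1
⇒ 4πI² = 32/121
I = (+1)√(32/121/(4π)) = 0.14506992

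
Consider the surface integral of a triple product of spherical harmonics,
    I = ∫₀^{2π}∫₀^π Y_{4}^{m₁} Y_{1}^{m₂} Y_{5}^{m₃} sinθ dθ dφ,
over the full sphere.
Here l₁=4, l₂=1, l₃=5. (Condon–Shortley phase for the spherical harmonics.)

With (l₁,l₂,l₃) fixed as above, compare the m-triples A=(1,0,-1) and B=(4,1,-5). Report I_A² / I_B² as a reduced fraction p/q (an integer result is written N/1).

8/15

l's match ⇒ only the (l;m) 3-j factors differ between A and B.
A: triangle coeff Δ(4,1,5) = 1/495; Σ_t [0,0]: t=0:+1/720 = 1/720; (3j)²=8/165 [(4 1 5; 1 0 -1)], sign=+1
B: triangle coeff Δ(4,1,5) = 1/495; Σ_t [0,0]: t=0:+1/80640 = 1/80640; (3j)²=1/11 [(4 1 5; 4 1 -5)], sign=+1
I_A²/I_B² = (8/165)/(1/11) = 8/15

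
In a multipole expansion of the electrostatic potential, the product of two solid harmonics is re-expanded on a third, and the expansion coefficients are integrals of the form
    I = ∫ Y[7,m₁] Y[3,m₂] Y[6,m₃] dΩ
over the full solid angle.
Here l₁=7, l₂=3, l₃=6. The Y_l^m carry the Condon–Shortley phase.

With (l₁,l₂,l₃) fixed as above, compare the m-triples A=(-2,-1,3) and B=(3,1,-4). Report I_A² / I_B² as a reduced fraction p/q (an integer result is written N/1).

Same 7,3,6: normalisation and zero-m 3j drop out of the ratio.
A: Δ: 4! 10! 2! / 17! → 1/2042040; sum: t=0:+1/17418240 t=1:−1/483840 t=2:+1/241920 = 37/17418240; 3j²(7 3 6; -2 -1 3) = Δ·Π!·Σ² = 1369/136136  (sign -1)
B: Δ: 4! 10! 2! / 17! → 1/2042040; sum: t=2:+1/645120 t=3:−1/2177280 t=4:+1/174182400 = 191/174182400; 3j²(7 3 6; 3 1 -4) = Δ·Π!·Σ² = 36481/2042040  (sign +1)
I_A²/I_B² = (1369/136136)/(36481/2042040) = 20535/36481

20535/36481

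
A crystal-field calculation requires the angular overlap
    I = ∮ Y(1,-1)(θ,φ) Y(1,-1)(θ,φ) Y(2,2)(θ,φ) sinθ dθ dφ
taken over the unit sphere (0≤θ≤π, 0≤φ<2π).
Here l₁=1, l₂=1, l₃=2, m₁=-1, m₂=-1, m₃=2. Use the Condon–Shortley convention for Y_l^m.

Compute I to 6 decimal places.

m-sum 0 ✓  L=4 even ✓  0≤2≤2 ✓
Π(2lᵢ+1) = 3×3×5 = 45
triangle coeff Δ(1,1,2) = 1/30
Σ_t [0,0]: t=0:+1/1 = 1/1
(3j)²=2/15 [(1 1 2; 0 0 0)], sign=+1
Σ_t [0,0]: t=0:+1/4 = 1/4
(3j)²=1/5 [(1 1 2; -1 -1 2)], sign=+1
⇒ 4πI² = 6/5
I = (+1)√(6/5/(4π)) = 0.30901936

0.309019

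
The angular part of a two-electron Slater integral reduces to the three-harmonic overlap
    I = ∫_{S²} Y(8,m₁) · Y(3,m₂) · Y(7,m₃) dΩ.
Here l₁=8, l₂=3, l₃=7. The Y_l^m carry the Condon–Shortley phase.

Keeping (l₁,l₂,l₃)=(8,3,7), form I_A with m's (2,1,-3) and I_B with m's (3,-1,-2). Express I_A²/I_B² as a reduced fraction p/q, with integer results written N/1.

Shared (l₁,l₂,l₃)=(8,3,7): N and (l;000)² cancel in I_A²/I_B².
A: Δ = 4!·12!·2!/19! = 1/5290740; Racah Σ t=2..4: t=2:+1/7741440 t=3:−1/13063680 t=4:+1/348364800 = 29/522547200; ⇒ 3j(8 3 7; 2 1 -3)² = 1682/264537, sgn +1
B: Δ = 4!·12!·2!/19! = 1/5290740; Racah Σ t=0..2: t=0:+1/29030400 t=1:−1/5806080 t=2:+1/17418240 = -1/12441600; ⇒ 3j(8 3 7; 3 -1 -2)² = 154/12597, sgn +1
I_A²/I_B² = (1682/264537)/(154/12597) = 841/1617

841/1617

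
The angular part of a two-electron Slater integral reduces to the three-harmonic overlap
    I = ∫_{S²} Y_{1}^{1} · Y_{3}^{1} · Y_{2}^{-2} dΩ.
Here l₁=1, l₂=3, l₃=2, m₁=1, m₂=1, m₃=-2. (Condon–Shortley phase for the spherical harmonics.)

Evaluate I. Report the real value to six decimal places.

Checks pass: Σm=0; 6 even; l₃=2∈[2,4].
(2·1+1)(2·3+1)(2·2+1) = 105
Δ: 2! 0! 4! / 7! → 1/105
sum: t=1:−1/4 = -1/4
3j²(1 3 2; 0 0 0) = Δ·Π!·Σ² = 3/35  (sign -1)
sum: t=0:+1/48 = 1/48
3j²(1 3 2; 1 1 -2) = Δ·Π!·Σ² = 1/105  (sign +1)
combine: 4πI² = 105·3/35·1/105 = 3/35
take √, sign -1: I = -0.08258890

-0.082589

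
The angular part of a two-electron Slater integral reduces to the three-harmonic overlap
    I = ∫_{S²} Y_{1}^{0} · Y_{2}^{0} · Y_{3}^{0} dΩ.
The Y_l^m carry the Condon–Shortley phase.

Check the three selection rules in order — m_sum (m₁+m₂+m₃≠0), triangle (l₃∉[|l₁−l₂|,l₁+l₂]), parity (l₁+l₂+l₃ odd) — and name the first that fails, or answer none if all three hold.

m₁+m₂+m₃ = 0 + 0 + 0 = 0  ✓
triangle: |1−2|=1 ≤ l₃=3 ≤ 1+2=3  ✓
parity: l₁+l₂+l₃ = 6 is even  ✓

none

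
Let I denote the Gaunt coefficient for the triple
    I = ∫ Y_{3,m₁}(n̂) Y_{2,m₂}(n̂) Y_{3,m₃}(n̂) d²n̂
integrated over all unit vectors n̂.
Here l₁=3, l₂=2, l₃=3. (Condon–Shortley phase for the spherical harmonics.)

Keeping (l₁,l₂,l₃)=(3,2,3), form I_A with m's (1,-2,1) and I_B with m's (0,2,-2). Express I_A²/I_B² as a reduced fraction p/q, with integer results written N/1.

l's match ⇒ only the (l;m) 3-j factors differ between A and B.
A: triangle coeff Δ(3,2,3) = 1/3780; Σ_t [0,0]: t=0:+1/16 = 1/16; (3j)²=2/35 [(3 2 3; 1 -2 1)], sign=+1
B: triangle coeff Δ(3,2,3) = 1/3780; Σ_t [2,2]: t=2:+1/24 = 1/24; (3j)²=1/21 [(3 2 3; 0 2 -2)], sign=-1
I_A²/I_B² = (2/35)/(1/21) = 6/5

6/5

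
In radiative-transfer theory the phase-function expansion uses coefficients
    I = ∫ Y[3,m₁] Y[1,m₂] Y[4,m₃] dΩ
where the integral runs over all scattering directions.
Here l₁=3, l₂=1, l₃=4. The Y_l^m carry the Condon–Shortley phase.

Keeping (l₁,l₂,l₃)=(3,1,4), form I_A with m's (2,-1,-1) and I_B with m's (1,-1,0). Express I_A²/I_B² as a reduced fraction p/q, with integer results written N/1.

1/2

Shared (l₁,l₂,l₃)=(3,1,4): N and (l;000)² cancel in I_A²/I_B².
A: Δ = 0!·6!·2!/9! = 1/252; Racah Σ t=0..0: t=0:+1/240 = 1/240; ⇒ 3j(3 1 4; 2 -1 -1)² = 1/84, sgn -1
B: Δ = 0!·6!·2!/9! = 1/252; Racah Σ t=0..0: t=0:+1/96 = 1/96; ⇒ 3j(3 1 4; 1 -1 0)² = 1/42, sgn +1
I_A²/I_B² = (1/84)/(1/42) = 1/2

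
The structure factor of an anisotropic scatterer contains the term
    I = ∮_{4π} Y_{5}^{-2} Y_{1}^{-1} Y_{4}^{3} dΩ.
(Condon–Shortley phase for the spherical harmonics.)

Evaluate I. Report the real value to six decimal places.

Checks pass: Σm=0; 10 even; l₃=4∈[4,6].
(2·5+1)(2·1+1)(2·4+1) = 297
Δ: 2! 8! 0! / 11! → 1/495
sum: t=1:−1/576 = -1/576
3j²(5 1 4; 0 0 0) = Δ·Π!·Σ² = 5/99  (sign -1)
sum: t=0:+1/10080 = 1/10080
3j²(5 1 4; -2 -1 3) = Δ·Π!·Σ² = 1/165  (sign -1)
combine: 4πI² = 297·5/99·1/165 = 1/11
take √, sign +1: I = 0.08505478

0.085055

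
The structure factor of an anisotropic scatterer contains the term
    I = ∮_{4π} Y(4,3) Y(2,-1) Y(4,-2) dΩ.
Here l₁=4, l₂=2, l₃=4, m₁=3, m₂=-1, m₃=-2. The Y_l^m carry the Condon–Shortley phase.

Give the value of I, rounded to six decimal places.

m-sum 0 ✓  L=10 even ✓  2≤4≤6 ✓
Π(2lᵢ+1) = 9×5×9 = 405
triangle coeff Δ(4,2,4) = 1/13860
Σ_t [0,2]: t=0:+1/192 t=1:−1/36 t=2:+1/192 = -5/288
(3j)²=20/693 [(4 2 4; 0 0 0)], sign=-1
Σ_t [0,1]: t=0:+1/240 t=1:−1/1440 = 1/288
(3j)²=5/132 [(4 2 4; 3 -1 -2)], sign=+1
⇒ 4πI² = 375/847
I = (-1)√(375/847/(4π)) = -0.18770204

-0.187702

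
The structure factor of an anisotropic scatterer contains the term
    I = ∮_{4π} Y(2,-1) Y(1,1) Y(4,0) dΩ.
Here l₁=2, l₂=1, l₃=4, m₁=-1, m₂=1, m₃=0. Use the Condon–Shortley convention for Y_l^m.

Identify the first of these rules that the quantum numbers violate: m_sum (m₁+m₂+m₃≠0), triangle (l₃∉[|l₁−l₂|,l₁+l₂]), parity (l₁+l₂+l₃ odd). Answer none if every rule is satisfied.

triangle

Σmᵢ = 0  ✓
l₃∈[|l₁−l₂|,l₁+l₂]=[1,3], have l₃=4  ✗
Σlᵢ = 7 ⇒ odd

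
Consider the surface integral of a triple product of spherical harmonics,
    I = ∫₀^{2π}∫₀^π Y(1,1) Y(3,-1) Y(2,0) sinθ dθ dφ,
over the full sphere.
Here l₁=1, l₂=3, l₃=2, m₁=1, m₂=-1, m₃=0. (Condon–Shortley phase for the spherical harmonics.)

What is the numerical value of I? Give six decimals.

-0.202301

m-sum 0 ✓  L=6 even ✓  2≤2≤4 ✓
Π(2lᵢ+1) = 3×7×5 = 105
triangle coeff Δ(1,3,2) = 1/105
Σ_t [1,1]: t=1:−1/4 = -1/4
(3j)²=3/35 [(1 3 2; 0 0 0)], sign=-1
Σ_t [0,0]: t=0:+1/8 = 1/8
(3j)²=2/35 [(1 3 2; 1 -1 0)], sign=+1
⇒ 4πI² = 18/35
I = (-1)√(18/35/(4π)) = -0.20230066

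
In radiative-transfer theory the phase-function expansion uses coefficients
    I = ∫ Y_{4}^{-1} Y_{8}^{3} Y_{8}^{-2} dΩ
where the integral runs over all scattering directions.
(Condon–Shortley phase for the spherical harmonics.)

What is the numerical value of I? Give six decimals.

m-sum 0 ✓  L=20 even ✓  4≤8≤12 ✓
Π(2lᵢ+1) = 9×17×17 = 2601
triangle coeff Δ(4,8,8) = 1/185175900
Σ_t [0,4]: t=0:+1/557383680 t=1:−1/21772800 t=2:+1/8294400 t=3:−1/21772800 t=4:+1/557383680 = 1/30965760
(3j)²=36/4199 [(4 8 8; 0 0 0)], sign=+1
Σ_t [1,4]: t=1:−1/1045094400 t=2:+1/52254720 t=3:−1/23224320 t=4:+1/87091200 = -1/74649600
(3j)²=110/12597 [(4 8 8; -1 3 -2)], sign=-1
⇒ 4πI² = 11880/61009
I = (-1)√(11880/61009/(4π)) = -0.12448194

-0.124482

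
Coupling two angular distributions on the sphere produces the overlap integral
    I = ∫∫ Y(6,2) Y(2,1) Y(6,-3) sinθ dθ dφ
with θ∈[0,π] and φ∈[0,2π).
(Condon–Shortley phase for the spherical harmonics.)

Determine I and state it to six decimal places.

Rules hold: Σm=0, L=14 even, 4≤6≤8.
N = 13·5·13 = 845
Δ = 2!·10!·2!/15! = 1/90090
Racah Σ t=0..2: t=0:+1/69120 t=1:−1/14400 t=2:+1/69120 = -7/172800
⇒ 3j(6 2 6; 0 0 0)² = 14/715, sgn -1
Racah Σ t=1..2: t=1:−1/60480 t=2:+1/161280 = -1/96768
⇒ 3j(6 2 6; 2 1 -3)² = 15/1001, sgn +1
4πI² = N·(3j₀)²·(3jₘ)² = 30/121
I = -1·√(0.247934/4π) = -0.14046335

-0.140463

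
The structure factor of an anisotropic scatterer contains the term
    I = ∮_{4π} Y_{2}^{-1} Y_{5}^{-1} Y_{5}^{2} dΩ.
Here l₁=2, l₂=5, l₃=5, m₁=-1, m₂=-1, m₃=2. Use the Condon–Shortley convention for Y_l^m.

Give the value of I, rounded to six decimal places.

0.104819

Rules hold: Σm=0, L=12 even, 3≤5≤7.
N = 5·11·11 = 605
Δ = 2!·2!·8!/13! = 1/38610
Racah Σ t=0..2: t=0:+1/2880 t=1:−1/576 t=2:+1/2880 = -1/960
⇒ 3j(2 5 5; 0 0 0)² = 10/429, sgn +1
Racah Σ t=1..2: t=1:−1/1440 t=2:+1/2880 = -1/2880
⇒ 3j(2 5 5; -1 -1 2)² = 7/715, sgn +1
4πI² = N·(3j₀)²·(3jₘ)² = 70/507
I = +1·√(0.138067/4π) = 0.10481902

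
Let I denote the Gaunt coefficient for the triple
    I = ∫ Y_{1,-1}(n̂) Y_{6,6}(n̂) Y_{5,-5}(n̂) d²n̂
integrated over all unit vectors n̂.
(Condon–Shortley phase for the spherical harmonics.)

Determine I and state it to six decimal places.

m-sum 0 ✓  L=12 even ✓  5≤5≤7 ✓
Π(2lᵢ+1) = 3×13×11 = 429
triangle coeff Δ(1,6,5) = 1/858
Σ_t [1,1]: t=1:−1/14400 = -1/14400
(3j)²=6/143 [(1 6 5; 0 0 0)], sign=+1
Σ_t [2,2]: t=2:+1/7257600 = 1/7257600
(3j)²=1/13 [(1 6 5; -1 6 -5)], sign=+1
⇒ 4πI² = 18/13
I = (+1)√(18/13/(4π)) = 0.33194004

0.331940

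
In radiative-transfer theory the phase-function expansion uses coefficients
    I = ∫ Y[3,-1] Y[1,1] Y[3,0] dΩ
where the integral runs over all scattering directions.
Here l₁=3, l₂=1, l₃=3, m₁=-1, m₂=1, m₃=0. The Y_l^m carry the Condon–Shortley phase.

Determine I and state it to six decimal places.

0.000000

L=7 odd ⇒ parity kills the (l;000) factor ⇒ I = 0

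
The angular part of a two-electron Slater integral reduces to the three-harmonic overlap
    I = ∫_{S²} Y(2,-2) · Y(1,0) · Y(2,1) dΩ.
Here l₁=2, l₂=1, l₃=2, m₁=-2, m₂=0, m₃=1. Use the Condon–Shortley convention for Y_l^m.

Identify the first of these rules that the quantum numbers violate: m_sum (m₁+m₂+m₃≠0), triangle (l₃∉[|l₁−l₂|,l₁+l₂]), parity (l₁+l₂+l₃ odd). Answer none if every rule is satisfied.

m_sum

Σmᵢ = -1  ✗
l₃∈[|l₁−l₂|,l₁+l₂]=[1,3], have l₃=2
Σlᵢ = 5 ⇒ odd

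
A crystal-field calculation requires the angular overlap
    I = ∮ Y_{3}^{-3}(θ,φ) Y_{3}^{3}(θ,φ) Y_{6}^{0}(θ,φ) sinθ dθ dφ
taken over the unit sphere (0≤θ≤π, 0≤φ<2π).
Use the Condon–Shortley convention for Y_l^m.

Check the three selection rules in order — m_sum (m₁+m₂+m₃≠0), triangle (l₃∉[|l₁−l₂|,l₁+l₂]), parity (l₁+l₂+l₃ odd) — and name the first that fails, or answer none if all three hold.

none

azimuthal sum: -3 + 3 + 0 = 0  ✓
0 ≤ 6 ≤ 6 (triangle on l)  ✓
L = 3 + 3 + 6 = 12 (even)  ✓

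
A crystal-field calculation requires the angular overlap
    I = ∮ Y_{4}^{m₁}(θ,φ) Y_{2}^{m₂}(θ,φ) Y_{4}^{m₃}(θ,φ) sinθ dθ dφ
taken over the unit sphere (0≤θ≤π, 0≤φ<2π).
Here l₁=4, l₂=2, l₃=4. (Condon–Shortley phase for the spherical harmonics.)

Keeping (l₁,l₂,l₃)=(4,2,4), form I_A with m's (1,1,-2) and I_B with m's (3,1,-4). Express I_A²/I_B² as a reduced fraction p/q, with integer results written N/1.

Same 4,2,4: normalisation and zero-m 3j drop out of the ratio.
A: Δ: 2! 6! 2! / 11! → 1/13860; sum: t=1:−1/96 t=2:+1/240 = -1/160; 3j²(4 2 4; 1 1 -2) = Δ·Π!·Σ² = 27/1540  (sign -1)
B: Δ: 2! 6! 2! / 11! → 1/13860; sum: t=1:−1/1440 = -1/1440; 3j²(4 2 4; 3 1 -4) = Δ·Π!·Σ² = 7/165  (sign -1)
I_A²/I_B² = (27/1540)/(7/165) = 81/196

81/196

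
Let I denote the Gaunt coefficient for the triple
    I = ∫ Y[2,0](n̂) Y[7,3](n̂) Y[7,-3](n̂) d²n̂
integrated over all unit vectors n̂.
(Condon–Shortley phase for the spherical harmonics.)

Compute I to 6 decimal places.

Rules hold: Σm=0, L=16 even, 5≤7≤9.
N = 5·15·15 = 1125
Δ = 2!·2!·12!/17! = 1/185640
Racah Σ t=0..2: t=0:+1/2419200 t=1:−1/518400 t=2:+1/2419200 = -1/907200
⇒ 3j(2 7 7; 0 0 0)² = 56/3315, sgn +1
Racah Σ t=0..2: t=0:+1/29030400 t=1:−1/2177280 t=2:+1/3870720 = -29/174182400
⇒ 3j(2 7 7; 0 3 -3)² = 841/185640, sgn -1
4πI² = N·(3j₀)²·(3jₘ)² = 4205/48841
I = -1·√(0.0860957/4π) = -0.08277245

-0.082772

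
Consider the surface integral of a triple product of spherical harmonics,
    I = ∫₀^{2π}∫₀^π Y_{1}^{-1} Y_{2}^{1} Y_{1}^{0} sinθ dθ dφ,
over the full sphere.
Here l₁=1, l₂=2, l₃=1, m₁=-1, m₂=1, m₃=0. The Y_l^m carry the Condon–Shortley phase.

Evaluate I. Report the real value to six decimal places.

-0.218510

m-sum 0 ✓  L=4 even ✓  1≤1≤3 ✓
Π(2lᵢ+1) = 3×5×3 = 45
triangle coeff Δ(1,2,1) = 1/30
Σ_t [1,1]: t=1:−1/1 = -1/1
(3j)²=2/15 [(1 2 1; 0 0 0)], sign=+1
Σ_t [2,2]: t=2:+1/2 = 1/2
(3j)²=1/10 [(1 2 1; -1 1 0)], sign=-1
⇒ 4πI² = 3/5
I = (-1)√(3/5/(4π)) = -0.21850969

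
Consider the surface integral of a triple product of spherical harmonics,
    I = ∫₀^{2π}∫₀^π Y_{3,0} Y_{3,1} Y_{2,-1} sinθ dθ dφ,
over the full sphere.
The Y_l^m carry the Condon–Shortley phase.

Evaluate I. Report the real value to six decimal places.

-0.059471

Rules hold: Σm=0, L=8 even, 0≤2≤6.
N = 7·7·5 = 245
Δ = 4!·2!·2!/9! = 1/3780
Racah Σ t=1..3: t=1:−1/24 t=2:+1/4 t=3:−1/24 = 1/6
⇒ 3j(3 3 2; 0 0 0)² = 4/105, sgn +1
Racah Σ t=2..3: t=2:+1/8 t=3:−1/12 = 1/24
⇒ 3j(3 3 2; 0 1 -1)² = 1/210, sgn -1
4πI² = N·(3j₀)²·(3jₘ)² = 2/45
I = -1·√(0.0444444/4π) = -0.05947080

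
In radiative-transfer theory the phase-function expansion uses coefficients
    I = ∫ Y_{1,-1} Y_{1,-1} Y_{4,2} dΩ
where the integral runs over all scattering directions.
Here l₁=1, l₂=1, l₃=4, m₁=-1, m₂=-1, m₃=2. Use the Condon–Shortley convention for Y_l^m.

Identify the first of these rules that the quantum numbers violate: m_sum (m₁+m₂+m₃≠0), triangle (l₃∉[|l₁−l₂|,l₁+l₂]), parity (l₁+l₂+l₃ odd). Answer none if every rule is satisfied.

triangle

m₁+m₂+m₃ = -1 − 1 + 2 = 0  ✓
triangle: |1−1|=0 ≤ l₃=4 ≤ 1+1=2  ✗
parity: l₁+l₂+l₃ = 6 is even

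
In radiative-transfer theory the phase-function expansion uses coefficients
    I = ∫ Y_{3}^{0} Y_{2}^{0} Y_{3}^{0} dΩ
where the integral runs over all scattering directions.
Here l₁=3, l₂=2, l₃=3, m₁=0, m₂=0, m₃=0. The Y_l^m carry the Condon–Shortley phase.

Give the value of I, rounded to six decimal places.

m-sum 0 ✓  L=8 even ✓  1≤3≤5 ✓
Π(2lᵢ+1) = 7×5×7 = 245
triangle coeff Δ(3,2,3) = 1/3780
Σ_t [0,2]: t=0:+1/24 t=1:−1/4 t=2:+1/24 = -1/6
(3j)²=4/105 [(3 2 3; 0 0 0)], sign=+1
(m-triple is (0,0,0) — same symbol as above.)
⇒ 4πI² = 16/45
I = (+1)√(16/45/(4π)) = 0.16820883

0.168209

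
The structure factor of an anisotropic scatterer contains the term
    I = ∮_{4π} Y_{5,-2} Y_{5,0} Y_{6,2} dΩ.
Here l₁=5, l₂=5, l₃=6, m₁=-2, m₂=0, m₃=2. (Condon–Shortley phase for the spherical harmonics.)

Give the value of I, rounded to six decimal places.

Checks pass: Σm=0; 16 even; l₃=6∈[0,10].
(2·5+1)(2·5+1)(2·6+1) = 1573
Δ: 4! 6! 6! / 17! → 1/28588560
sum: t=0:+1/345600 t=1:−1/13824 t=2:+1/5184 t=3:−1/13824 t=4:+1/345600 = 7/129600
3j²(5 5 6; 0 0 0) = Δ·Π!·Σ² = 80/7293  (sign +1)
sum: t=1:−1/207360 t=2:+1/17280 t=3:−1/13824 t=4:+1/103680 = -1/103680
3j²(5 5 6; -2 0 2) = Δ·Π!·Σ² = 10/7293  (sign -1)
combine: 4πI² = 1573·80/7293·10/7293 = 800/33813
take √, sign -1: I = -0.04339086

-0.043391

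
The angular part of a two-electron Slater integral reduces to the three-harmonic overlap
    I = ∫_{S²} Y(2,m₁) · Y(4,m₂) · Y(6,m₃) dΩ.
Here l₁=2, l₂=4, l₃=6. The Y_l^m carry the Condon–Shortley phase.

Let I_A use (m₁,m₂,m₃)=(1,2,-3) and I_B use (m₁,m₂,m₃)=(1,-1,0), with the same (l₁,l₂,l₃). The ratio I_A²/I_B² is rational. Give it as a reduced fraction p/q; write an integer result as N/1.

21/10

l's match ⇒ only the (l;m) 3-j factors differ between A and B.
A: triangle coeff Δ(2,4,6) = 1/6435; Σ_t [0,0]: t=0:+1/8640 = 1/8640; (3j)²=28/715 [(2 4 6; 1 2 -3)], sign=-1
B: triangle coeff Δ(2,4,6) = 1/6435; Σ_t [0,0]: t=0:+1/4320 = 1/4320; (3j)²=8/429 [(2 4 6; 1 -1 0)], sign=+1
I_A²/I_B² = (28/715)/(8/429) = 21/10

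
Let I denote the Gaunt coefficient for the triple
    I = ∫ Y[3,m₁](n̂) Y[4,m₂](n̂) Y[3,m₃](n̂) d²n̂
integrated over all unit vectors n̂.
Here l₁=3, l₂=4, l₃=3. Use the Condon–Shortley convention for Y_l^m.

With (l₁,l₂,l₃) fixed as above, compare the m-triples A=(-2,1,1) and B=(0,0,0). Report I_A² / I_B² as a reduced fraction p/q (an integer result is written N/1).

l's match ⇒ only the (l;m) 3-j factors differ between A and B.
A: triangle coeff Δ(3,4,3) = 1/34650; Σ_t [3,4]: t=3:−1/48 t=4:+1/144 = -1/72; (3j)²=16/693 [(3 4 3; -2 1 1)], sign=-1
B: triangle coeff Δ(3,4,3) = 1/34650; Σ_t [1,3]: t=1:−1/72 t=2:+1/16 t=3:−1/72 = 5/144; (3j)²=2/77 [(3 4 3; 0 0 0)], sign=-1
I_A²/I_B² = (16/693)/(2/77) = 8/9

8/9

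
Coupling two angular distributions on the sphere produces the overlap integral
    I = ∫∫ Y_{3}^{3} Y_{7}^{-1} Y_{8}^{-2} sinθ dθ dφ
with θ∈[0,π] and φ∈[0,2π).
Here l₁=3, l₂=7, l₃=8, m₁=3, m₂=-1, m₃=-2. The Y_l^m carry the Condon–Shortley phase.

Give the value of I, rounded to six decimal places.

m-sum 0 ✓  L=18 even ✓  4≤8≤10 ✓
Π(2lᵢ+1) = 7×15×17 = 1785
triangle coeff Δ(3,7,8) = 1/5290740
Σ_t [0,2]: t=0:+1/7257600 t=1:−1/2073600 t=2:+1/7257600 = -1/4838400
(3j)²=252/20995 [(3 7 8; 0 0 0)], sign=-1
Σ_t [0,0]: t=0:+1/24883200 = 1/24883200
(3j)²=70/4199 [(3 7 8; 3 -1 -2)], sign=+1
⇒ 4πI² = 370440/1037153
I = (-1)√(370440/1037153/(4π)) = -0.16859030

-0.168590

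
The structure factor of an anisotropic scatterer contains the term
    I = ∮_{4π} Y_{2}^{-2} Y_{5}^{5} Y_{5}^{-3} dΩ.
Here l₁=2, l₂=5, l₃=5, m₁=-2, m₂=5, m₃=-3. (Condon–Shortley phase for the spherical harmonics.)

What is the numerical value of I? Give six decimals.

0.088588

Rules hold: Σm=0, L=12 even, 3≤5≤7.
N = 5·11·11 = 605
Δ = 2!·2!·8!/13! = 1/38610
Racah Σ t=0..2: t=0:+1/2880 t=1:−1/576 t=2:+1/2880 = -1/960
⇒ 3j(2 5 5; 0 0 0)² = 10/429, sgn +1
Racah Σ t=2..2: t=2:+1/161280 = 1/161280
⇒ 3j(2 5 5; -2 5 -3)² = 1/143, sgn +1
4πI² = N·(3j₀)²·(3jₘ)² = 50/507
I = +1·√(0.0986193/4π) = 0.08858824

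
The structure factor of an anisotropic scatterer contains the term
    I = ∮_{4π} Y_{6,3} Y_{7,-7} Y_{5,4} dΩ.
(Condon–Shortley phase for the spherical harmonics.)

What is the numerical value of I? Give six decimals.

m-sum 0 ✓  L=18 even ✓  1≤5≤13 ✓
Π(2lᵢ+1) = 13×15×11 = 2145
triangle coeff Δ(6,7,5) = 1/174594420
Σ_t [2,6]: t=2:+1/4147200 t=3:−1/207360 t=4:+1/82944 t=5:−1/207360 t=6:+1/4147200 = 1/345600
(3j)²=420/46189 [(6 7 5; 0 0 0)], sign=-1
Σ_t [0,0]: t=0:+1/174182400 = 1/174182400
(3j)²=21/1615 [(6 7 5; 3 -7 4)], sign=-1
⇒ 4πI² = 26460/104329
I = (+1)√(26460/104329/(4π)) = 0.14206512

0.142065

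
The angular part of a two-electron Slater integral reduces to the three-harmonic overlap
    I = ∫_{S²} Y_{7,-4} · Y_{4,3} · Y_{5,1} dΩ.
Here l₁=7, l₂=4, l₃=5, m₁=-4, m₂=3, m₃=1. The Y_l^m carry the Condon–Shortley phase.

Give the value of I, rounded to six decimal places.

Checks pass: Σm=0; 16 even; l₃=5∈[3,11].
(2·7+1)(2·4+1)(2·5+1) = 1485
Δ: 6! 8! 2! / 17! → 1/6126120
sum: t=2:+1/69120 t=3:−1/20736 t=4:+1/69120 = -1/51840
3j²(7 4 5; 0 0 0) = Δ·Π!·Σ² = 280/21879  (sign +1)
sum: t=5:−1/345600 t=6:+1/518400 = -1/1036800
3j²(7 4 5; -4 3 1) = Δ·Π!·Σ² = 7/2210  (sign -1)
combine: 4πI² = 1485·280/21879·7/2210 = 2940/48841
take √, sign -1: I = -0.06921121

-0.069211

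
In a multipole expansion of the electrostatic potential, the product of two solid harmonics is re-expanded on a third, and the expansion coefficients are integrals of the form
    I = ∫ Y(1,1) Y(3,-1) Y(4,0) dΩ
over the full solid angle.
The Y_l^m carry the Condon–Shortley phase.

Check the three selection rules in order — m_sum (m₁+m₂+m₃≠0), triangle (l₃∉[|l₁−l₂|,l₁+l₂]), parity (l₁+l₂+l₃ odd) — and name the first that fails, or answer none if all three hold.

Σmᵢ = 0  ✓
l₃∈[|l₁−l₂|,l₁+l₂]=[2,4], have l₃=4  ✓
Σlᵢ = 8 ⇒ even  ✓

none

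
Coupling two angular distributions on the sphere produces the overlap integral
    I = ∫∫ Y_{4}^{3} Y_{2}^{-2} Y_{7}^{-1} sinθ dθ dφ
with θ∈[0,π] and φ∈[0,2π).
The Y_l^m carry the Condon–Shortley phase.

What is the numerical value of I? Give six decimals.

0.000000

|4−2|≤7≤4+2 violated ⇒ I = 0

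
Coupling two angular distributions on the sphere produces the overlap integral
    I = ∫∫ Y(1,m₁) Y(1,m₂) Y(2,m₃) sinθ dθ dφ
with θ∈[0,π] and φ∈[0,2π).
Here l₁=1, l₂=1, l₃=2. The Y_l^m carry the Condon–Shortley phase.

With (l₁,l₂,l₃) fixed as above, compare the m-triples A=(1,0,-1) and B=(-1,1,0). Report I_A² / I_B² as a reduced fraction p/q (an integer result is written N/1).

3/1

Same 1,1,2: normalisation and zero-m 3j drop out of the ratio.
A: Δ: 0! 2! 2! / 5! → 1/30; sum: t=0:+1/2 = 1/2; 3j²(1 1 2; 1 0 -1) = Δ·Π!·Σ² = 1/10  (sign -1)
B: Δ: 0! 2! 2! / 5! → 1/30; sum: t=0:+1/4 = 1/4; 3j²(1 1 2; -1 1 0) = Δ·Π!·Σ² = 1/30  (sign +1)
I_A²/I_B² = (1/10)/(1/30) = 3/1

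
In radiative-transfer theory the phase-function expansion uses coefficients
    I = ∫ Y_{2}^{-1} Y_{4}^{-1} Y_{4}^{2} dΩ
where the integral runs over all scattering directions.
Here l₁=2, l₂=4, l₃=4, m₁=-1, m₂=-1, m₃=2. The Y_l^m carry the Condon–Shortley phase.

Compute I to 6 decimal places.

0.127700

m-sum 0 ✓  L=10 even ✓  2≤4≤6 ✓
Π(2lᵢ+1) = 5×9×9 = 405
triangle coeff Δ(2,4,4) = 1/13860
Σ_t [0,2]: t=0:+1/192 t=1:−1/36 t=2:+1/192 = -5/288
(3j)²=20/693 [(2 4 4; 0 0 0)], sign=-1
Σ_t [1,2]: t=1:−1/96 t=2:+1/240 = -1/160
(3j)²=27/1540 [(2 4 4; -1 -1 2)], sign=-1
⇒ 4πI² = 1215/5929
I = (+1)√(1215/5929/(4π)) = 0.12770047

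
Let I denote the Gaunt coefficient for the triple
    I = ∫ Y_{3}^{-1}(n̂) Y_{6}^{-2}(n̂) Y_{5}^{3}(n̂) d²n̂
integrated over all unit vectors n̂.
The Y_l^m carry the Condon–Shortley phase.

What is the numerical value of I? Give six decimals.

Rules hold: Σm=0, L=14 even, 3≤5≤9.
N = 7·13·11 = 1001
Δ = 4!·2!·8!/15! = 1/675675
Racah Σ t=1..3: t=1:−1/8640 t=2:+1/2304 t=3:−1/8640 = 7/34560
⇒ 3j(3 6 5; 0 0 0)² = 7/429, sgn -1
Racah Σ t=2..4: t=2:+1/11520 t=3:−1/30240 t=4:+1/1935360 = 1/18432
⇒ 3j(3 6 5; -1 -2 3)² = 7/429, sgn +1
4πI² = N·(3j₀)²·(3jₘ)² = 343/1287
I = -1·√(0.266511/4π) = -0.14563067

-0.145631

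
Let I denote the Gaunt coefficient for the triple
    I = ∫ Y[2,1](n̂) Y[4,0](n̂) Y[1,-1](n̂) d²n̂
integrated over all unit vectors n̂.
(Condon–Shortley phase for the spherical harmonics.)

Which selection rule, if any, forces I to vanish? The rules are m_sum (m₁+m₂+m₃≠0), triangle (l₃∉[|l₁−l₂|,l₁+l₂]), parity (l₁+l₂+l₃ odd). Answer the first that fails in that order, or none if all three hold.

azimuthal sum: 1 + 0 − 1 = 0  ✓
2 ≤ 1 ≤ 6 (triangle on l)  ✗
L = 2 + 4 + 1 = 7 (odd)

triangle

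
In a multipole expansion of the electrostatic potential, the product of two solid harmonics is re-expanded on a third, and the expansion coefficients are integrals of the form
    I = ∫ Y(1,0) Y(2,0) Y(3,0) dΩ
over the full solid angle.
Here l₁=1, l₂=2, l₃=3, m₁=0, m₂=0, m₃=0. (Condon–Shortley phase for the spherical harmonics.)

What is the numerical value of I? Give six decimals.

Checks pass: Σm=0; 6 even; l₃=3∈[1,3].
(2·1+1)(2·2+1)(2·3+1) = 105
Δ: 0! 2! 4! / 7! → 1/105
sum: t=0:+1/4 = 1/4
3j²(1 2 3; 0 0 0) = Δ·Π!·Σ² = 3/35  (sign -1)
(m-triple is (0,0,0) — same symbol as above.)
combine: 4πI² = 105·3/35·3/35 = 27/35
take √, sign +1: I = 0.24776670

0.247767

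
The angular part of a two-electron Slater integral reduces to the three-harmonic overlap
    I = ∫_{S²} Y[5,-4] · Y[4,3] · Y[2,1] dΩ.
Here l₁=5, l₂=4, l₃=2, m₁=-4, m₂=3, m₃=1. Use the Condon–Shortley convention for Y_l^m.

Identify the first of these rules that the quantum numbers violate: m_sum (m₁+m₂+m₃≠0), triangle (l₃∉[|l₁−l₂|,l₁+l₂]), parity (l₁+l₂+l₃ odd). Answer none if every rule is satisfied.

parity

Σmᵢ = 0  ✓
l₃∈[|l₁−l₂|,l₁+l₂]=[1,9], have l₃=2  ✓
Σlᵢ = 11 ⇒ odd  ✗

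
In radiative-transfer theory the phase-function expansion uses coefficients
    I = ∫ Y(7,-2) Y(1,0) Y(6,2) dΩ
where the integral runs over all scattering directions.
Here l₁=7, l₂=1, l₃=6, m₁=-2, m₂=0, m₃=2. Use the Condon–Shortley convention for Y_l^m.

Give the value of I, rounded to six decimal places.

0.234717

Checks pass: Σm=0; 14 even; l₃=6∈[6,8].
(2·7+1)(2·1+1)(2·6+1) = 585
Δ: 2! 12! 0! / 15! → 1/1365
sum: t=1:−1/518400 = -1/518400
3j²(7 1 6; 0 0 0) = Δ·Π!·Σ² = 7/195  (sign -1)
sum: t=1:−1/967680 = -1/967680
3j²(7 1 6; -2 0 2) = Δ·Π!·Σ² = 3/91  (sign -1)
combine: 4πI² = 585·7/195·3/91 = 9/13
take √, sign +1: I = 0.23471705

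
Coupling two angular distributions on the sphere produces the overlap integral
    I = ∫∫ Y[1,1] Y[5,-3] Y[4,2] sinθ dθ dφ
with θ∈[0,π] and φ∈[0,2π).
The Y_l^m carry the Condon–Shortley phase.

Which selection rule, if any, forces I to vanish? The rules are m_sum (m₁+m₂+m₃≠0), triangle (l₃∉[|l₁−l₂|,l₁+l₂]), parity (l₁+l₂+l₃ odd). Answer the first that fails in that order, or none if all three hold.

none

Σmᵢ = 0  ✓
l₃∈[|l₁−l₂|,l₁+l₂]=[4,6], have l₃=4  ✓
Σlᵢ = 10 ⇒ even  ✓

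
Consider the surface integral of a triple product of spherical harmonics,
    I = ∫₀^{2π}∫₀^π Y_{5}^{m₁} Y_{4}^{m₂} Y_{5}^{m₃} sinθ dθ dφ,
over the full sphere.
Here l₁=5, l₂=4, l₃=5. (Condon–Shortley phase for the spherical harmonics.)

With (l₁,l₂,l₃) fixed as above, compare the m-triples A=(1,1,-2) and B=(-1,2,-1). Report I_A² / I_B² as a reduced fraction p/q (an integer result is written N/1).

Shared (l₁,l₂,l₃)=(5,4,5): N and (l;000)² cancel in I_A²/I_B².
A: Δ = 4!·6!·4!/15! = 1/3153150; Racah Σ t=1..4: t=1:−1/5184 t=2:+1/1152 t=3:−1/2880 t=4:+1/103680 = 7/20736; ⇒ 3j(5 4 5; 1 1 -2)² = 35/2574, sgn -1
B: Δ = 4!·6!·4!/15! = 1/3153150; Racah Σ t=2..4: t=2:+1/4608 t=3:−1/1296 t=4:+1/4608 = -7/20736; ⇒ 3j(5 4 5; -1 2 -1)² = 20/1287, sgn -1
I_A²/I_B² = (35/2574)/(20/1287) = 7/8

7/8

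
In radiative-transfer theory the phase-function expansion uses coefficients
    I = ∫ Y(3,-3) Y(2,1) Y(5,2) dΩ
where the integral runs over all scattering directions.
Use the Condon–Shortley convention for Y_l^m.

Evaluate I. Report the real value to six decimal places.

Checks pass: Σm=0; 10 even; l₃=5∈[1,5].
(2·3+1)(2·2+1)(2·5+1) = 385
Δ: 0! 6! 4! / 11! → 1/2310
sum: t=0:+1/144 = 1/144
3j²(3 2 5; 0 0 0) = Δ·Π!·Σ² = 10/231  (sign -1)
sum: t=0:+1/4320 = 1/4320
3j²(3 2 5; -3 1 2) = Δ·Π!·Σ² = 1/330  (sign -1)
combine: 4πI² = 385·10/231·1/330 = 5/99
take √, sign +1: I = 0.06339609

0.063396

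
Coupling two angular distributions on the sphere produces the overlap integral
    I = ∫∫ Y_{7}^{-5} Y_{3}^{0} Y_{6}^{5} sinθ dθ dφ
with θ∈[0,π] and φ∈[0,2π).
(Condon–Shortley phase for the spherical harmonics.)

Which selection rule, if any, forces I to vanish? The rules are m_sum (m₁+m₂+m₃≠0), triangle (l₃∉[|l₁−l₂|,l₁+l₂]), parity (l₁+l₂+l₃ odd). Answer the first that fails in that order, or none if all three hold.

none

azimuthal sum: -5 + 0 + 5 = 0  ✓
4 ≤ 6 ≤ 10 (triangle on l)  ✓
L = 7 + 3 + 6 = 16 (even)  ✓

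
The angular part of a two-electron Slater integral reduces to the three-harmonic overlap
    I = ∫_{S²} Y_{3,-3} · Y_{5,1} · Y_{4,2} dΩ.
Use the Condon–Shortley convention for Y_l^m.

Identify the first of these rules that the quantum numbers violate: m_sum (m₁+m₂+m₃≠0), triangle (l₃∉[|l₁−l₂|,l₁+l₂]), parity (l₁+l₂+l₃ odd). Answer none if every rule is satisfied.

Σmᵢ = 0  ✓
l₃∈[|l₁−l₂|,l₁+l₂]=[2,8], have l₃=4  ✓
Σlᵢ = 12 ⇒ even  ✓

none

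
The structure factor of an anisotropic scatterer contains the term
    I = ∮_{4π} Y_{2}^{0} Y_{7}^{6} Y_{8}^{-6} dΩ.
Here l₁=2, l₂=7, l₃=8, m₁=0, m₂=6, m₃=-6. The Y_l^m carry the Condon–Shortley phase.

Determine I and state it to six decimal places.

0.000000

l₁+l₂+l₃=17 is odd: 3j(l;000)=0 ⇒ I=0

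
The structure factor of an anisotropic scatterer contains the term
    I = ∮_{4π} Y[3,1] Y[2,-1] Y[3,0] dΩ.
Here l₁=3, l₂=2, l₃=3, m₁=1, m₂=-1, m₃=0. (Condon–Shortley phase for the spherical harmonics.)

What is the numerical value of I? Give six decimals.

-0.059471

m-sum 0 ✓  L=8 even ✓  1≤3≤5 ✓
Π(2lᵢ+1) = 7×5×7 = 245
triangle coeff Δ(3,2,3) = 1/3780
Σ_t [0,2]: t=0:+1/24 t=1:−1/4 t=2:+1/24 = -1/6
(3j)²=4/105 [(3 2 3; 0 0 0)], sign=+1
Σ_t [0,1]: t=0:+1/8 t=1:−1/12 = 1/24
(3j)²=1/210 [(3 2 3; 1 -1 0)], sign=-1
⇒ 4πI² = 2/45
I = (-1)√(2/45/(4π)) = -0.05947080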